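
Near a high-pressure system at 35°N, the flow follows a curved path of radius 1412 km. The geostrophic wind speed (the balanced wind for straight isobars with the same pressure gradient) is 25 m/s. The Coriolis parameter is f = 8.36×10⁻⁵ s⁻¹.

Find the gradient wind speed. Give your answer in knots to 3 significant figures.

69.9 knots

Around a high, pressure-gradient force acts outward with centrifugal, so Coriolis balances both:
fV = (1/ρ)|∂P/∂n| + V²/R  →  V² − fR·V + fR·V_g = 0
With fR = 8.36×10⁻⁵ × 1412×10³ m = 118 m/s:
V = [fR − √((fR)² − 4 fR V_g)]/2 = [118 − √(118² − 4×118×25)]/2 = 35.9 m/s
Supergeostrophic (V > V_g = 25 m/s), as expected around a high.
Converting: 35.9 m/s × 1.944 = 69.9 knots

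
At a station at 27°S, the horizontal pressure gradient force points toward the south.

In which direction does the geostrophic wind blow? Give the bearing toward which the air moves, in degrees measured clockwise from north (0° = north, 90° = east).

The pressure-gradient force points toward the south (bearing 180°).
Geostrophic balance: in the Southern Hemisphere the Coriolis force deflects motion to the left, so the geostrophic wind blows 90° to the left of the pressure-gradient force (low pressure on the right).
Rotating 180° by 90° counterclockwise gives 090° — the wind blows toward the east.

090°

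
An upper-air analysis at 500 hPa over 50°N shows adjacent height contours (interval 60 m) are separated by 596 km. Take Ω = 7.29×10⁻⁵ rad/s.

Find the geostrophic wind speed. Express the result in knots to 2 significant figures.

Coriolis parameter at 50°N:
f = 2Ω sin φ = 2 × 7.29×10⁻⁵ × sin 50° = 1.12×10⁻⁴ s⁻¹
Height gradient: |∂Z/∂n| = 60 m / 596000 m = 1.01×10⁻⁴
On a pressure surface, geostrophic balance gives V_g = (g/f)|∂Z/∂n|:
V_g = 9.81 × 1.01×10⁻⁴ / 1.12×10⁻⁴ = 8.84 m/s
Converting: 8.84 m/s × 1.944 = 17 knots

17 knots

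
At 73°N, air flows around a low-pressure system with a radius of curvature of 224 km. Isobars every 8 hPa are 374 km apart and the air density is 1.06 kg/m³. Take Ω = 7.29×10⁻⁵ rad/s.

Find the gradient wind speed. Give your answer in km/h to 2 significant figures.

Coriolis parameter at 73°N:
f = 2Ω sin φ = 2 × 7.29×10⁻⁵ × sin 73° = 1.39×10⁻⁴ s⁻¹
Pressure gradient: |∂P/∂n| = 800 Pa / 374000 m = 2.14×10⁻³ Pa/m
Geostrophic speed: V_g = |∂P/∂n|/(fρ) = 2.14×10⁻³/(1.39×10⁻⁴ × 1.06) = 14.5 m/s
Around a low, centrifugal force acts outward with Coriolis, so pressure-gradient force balances both:
(1/ρ)|∂P/∂n| = fV + V²/R  →  V² + fR·V − fR·V_g = 0
With fR = 1.39×10⁻⁴ × 224×10³ m = 31.2 m/s:
V = [−fR + √((fR)² + 4 fR V_g)]/2 = [−31.2 + √(31.2² + 4×31.2×14.5)]/2 = 10.8 m/s
Subgeostrophic (V < V_g = 14.5 m/s), as expected around a low.
Converting: 10.8 m/s × 3.6 = 39 km/h

39 km/h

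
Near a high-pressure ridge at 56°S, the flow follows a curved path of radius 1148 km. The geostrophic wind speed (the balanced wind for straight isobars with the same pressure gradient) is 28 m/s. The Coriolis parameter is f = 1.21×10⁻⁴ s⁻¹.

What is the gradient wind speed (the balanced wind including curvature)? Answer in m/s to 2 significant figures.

Around a high, pressure-gradient force acts outward with centrifugal, so Coriolis balances both:
fV = (1/ρ)|∂P/∂n| + V²/R  →  V² − fR·V + fR·V_g = 0
With fR = 1.21×10⁻⁴ × 1148×10³ m = 139 m/s:
V = [fR − √((fR)² − 4 fR V_g)]/2 = [139 − √(139² − 4×139×28)]/2 = 38.9 m/s
Supergeostrophic (V > V_g = 28 m/s), as expected around a high.

39 m/s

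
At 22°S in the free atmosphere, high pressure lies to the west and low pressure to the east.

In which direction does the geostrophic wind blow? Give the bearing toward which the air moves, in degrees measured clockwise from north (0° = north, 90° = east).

000°

The pressure-gradient force points toward the east (bearing 090°).
Geostrophic balance: in the Southern Hemisphere the Coriolis force deflects motion to the left, so the geostrophic wind blows 90° to the left of the pressure-gradient force (low pressure on the right).
Rotating 090° by 90° counterclockwise gives 000° — the wind blows toward the north.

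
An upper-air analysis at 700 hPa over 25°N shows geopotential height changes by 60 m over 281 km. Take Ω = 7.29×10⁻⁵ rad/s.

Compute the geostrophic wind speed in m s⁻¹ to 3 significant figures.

34.0 m s⁻¹

Coriolis parameter at 25°N:
f = 2Ω sin φ = 2 × 7.29×10⁻⁵ × sin 25° = 6.16×10⁻⁵ s⁻¹
Height gradient: |∂Z/∂n| = 60 m / 281000 m = 2.14×10⁻⁴
On a pressure surface, geostrophic balance gives V_g = (g/f)|∂Z/∂n|:
V_g = 9.81 × 2.14×10⁻⁴ / 6.16×10⁻⁵ = 34.0 m/s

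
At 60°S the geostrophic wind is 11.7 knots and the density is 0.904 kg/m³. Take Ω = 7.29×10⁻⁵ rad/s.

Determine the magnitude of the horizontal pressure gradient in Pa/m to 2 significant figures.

Coriolis parameter at 60°S:
f = 2Ω sin φ = 2 × 7.29×10⁻⁵ × sin 60° = 1.26×10⁻⁴ s⁻¹
Wind speed in SI: 11.7 knots = 6.02 m/s
Geostrophic balance rearranged: |∂P/∂n| = f ρ V_g
|∂P/∂n| = 1.26×10⁻⁴ × 0.904 × 6.02 = 6.87×10⁻⁴ Pa/m

6.9×10⁻⁴ Pa/m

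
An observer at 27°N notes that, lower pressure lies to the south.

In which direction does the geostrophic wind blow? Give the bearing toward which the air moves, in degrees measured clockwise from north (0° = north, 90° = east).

The pressure-gradient force points toward the south (bearing 180°).
Geostrophic balance: in the Northern Hemisphere the Coriolis force deflects motion to the right, so the geostrophic wind blows 90° to the right of the pressure-gradient force (low pressure on the left).
Rotating 180° by 90° clockwise gives 270° — the wind blows toward the west.

270°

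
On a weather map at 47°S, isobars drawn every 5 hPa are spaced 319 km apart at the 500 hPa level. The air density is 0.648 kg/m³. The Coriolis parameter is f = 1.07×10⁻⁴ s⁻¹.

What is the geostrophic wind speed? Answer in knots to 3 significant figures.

Pressure gradient: |∂P/∂n| = 500 Pa / 319000 m = 1.57×10⁻³ Pa/m
Geostrophic balance (pressure-gradient force = Coriolis force):
V_g = (1/(fρ)) |∂P/∂n| = 1.57×10⁻³ / (1.07×10⁻⁴ × 0.648) = 22.6 m/s
Converting: 22.6 m/s × 1.944 = 43.9 knots

43.9 knots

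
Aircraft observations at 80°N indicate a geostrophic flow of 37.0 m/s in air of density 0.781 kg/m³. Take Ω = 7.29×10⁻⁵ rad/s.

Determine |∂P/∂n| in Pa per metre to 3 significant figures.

4.15×10⁻³ Pa/m

Coriolis parameter at 80°N:
f = 2Ω sin φ = 2 × 7.29×10⁻⁵ × sin 80° = 1.44×10⁻⁴ s⁻¹
Geostrophic balance rearranged: |∂P/∂n| = f ρ V_g
|∂P/∂n| = 1.44×10⁻⁴ × 0.781 × 37.0 = 4.15×10⁻³ Pa/m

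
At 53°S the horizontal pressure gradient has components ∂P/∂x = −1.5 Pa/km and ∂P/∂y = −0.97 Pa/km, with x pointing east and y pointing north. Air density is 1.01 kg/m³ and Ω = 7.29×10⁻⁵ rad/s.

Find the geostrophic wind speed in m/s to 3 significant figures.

15.2 m/s

Coriolis parameter at 53°S:
f = 2Ω sin φ = 2 × 7.29×10⁻⁵ × sin 53° = 1.16×10⁻⁴ s⁻¹
In the Southern Hemisphere f is negative: f = −1.16×10⁻⁴ s⁻¹.
Component geostrophic relations (x east, y north):
u_g = −(1/(fρ)) ∂P/∂y,  v_g = (1/(fρ)) ∂P/∂x
u_g = −(−0.97×10⁻³)/(−1.16×10⁻⁴ × 1.01) = −8.25 m/s;  v_g = (−1.5×10⁻³)/(−1.16×10⁻⁴ × 1.01) = 12.8 m/s
|V_g| = √(u_g² + v_g²) = 15.2 m/s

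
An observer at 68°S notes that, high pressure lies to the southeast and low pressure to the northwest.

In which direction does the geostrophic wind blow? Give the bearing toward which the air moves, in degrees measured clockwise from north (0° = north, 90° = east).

The pressure-gradient force points toward the northwest (bearing 315°).
Geostrophic balance: in the Southern Hemisphere the Coriolis force deflects motion to the left, so the geostrophic wind blows 90° to the left of the pressure-gradient force (low pressure on the right).
Rotating 315° by 90° counterclockwise gives 225° — the wind blows toward the southwest.

225°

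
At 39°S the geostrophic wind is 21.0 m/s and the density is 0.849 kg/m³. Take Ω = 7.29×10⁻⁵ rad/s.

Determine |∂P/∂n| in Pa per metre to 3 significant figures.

Coriolis parameter at 39°S:
f = 2Ω sin φ = 2 × 7.29×10⁻⁵ × sin 39° = 9.18×10⁻⁵ s⁻¹
Geostrophic balance rearranged: |∂P/∂n| = f ρ V_g
|∂P/∂n| = 9.18×10⁻⁵ × 0.849 × 21.0 = 1.64×10⁻³ Pa/m

1.64×10⁻³ Pa/m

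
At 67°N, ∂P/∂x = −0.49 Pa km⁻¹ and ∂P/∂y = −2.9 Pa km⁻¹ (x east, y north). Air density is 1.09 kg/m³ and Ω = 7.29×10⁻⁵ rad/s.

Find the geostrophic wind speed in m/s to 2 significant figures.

Coriolis parameter at 67°N:
f = 2Ω sin φ = 2 × 7.29×10⁻⁵ × sin 67° = 1.34×10⁻⁴ s⁻¹
Component geostrophic relations (x east, y north):
u_g = −(1/(fρ)) ∂P/∂y,  v_g = (1/(fρ)) ∂P/∂x
u_g = −(−2.9×10⁻³)/(1.34×10⁻⁴ × 1.09) = 19.8 m/s;  v_g = (−0.49×10⁻³)/(1.34×10⁻⁴ × 1.09) = −3.35 m/s
|V_g| = √(u_g² + v_g²) = 20.1 m/s

20 m/s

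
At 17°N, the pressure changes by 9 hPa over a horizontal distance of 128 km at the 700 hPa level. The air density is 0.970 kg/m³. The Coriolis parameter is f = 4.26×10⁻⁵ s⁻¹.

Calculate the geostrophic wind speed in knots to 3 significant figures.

331 knots

Pressure gradient: |∂P/∂n| = 900 Pa / 128000 m = 7.03×10⁻³ Pa/m
Geostrophic balance (pressure-gradient force = Coriolis force):
V_g = (1/(fρ)) |∂P/∂n| = 7.03×10⁻³ / (4.26×10⁻⁵ × 0.970) = 170 m/s
Converting: 170 m/s × 1.944 = 331 knots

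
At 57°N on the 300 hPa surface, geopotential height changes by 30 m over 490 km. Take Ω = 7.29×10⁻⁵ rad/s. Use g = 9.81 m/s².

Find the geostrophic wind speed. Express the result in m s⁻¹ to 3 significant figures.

4.91 m s⁻¹

Coriolis parameter at 57°N:
f = 2Ω sin φ = 2 × 7.29×10⁻⁵ × sin 57° = 1.22×10⁻⁴ s⁻¹
Height gradient: |∂Z/∂n| = 30 m / 490000 m = 6.12×10⁻⁵
On a pressure surface, geostrophic balance gives V_g = (g/f)|∂Z/∂n|:
V_g = 9.81 × 6.12×10⁻⁵ / 1.22×10⁻⁴ = 4.91 m/s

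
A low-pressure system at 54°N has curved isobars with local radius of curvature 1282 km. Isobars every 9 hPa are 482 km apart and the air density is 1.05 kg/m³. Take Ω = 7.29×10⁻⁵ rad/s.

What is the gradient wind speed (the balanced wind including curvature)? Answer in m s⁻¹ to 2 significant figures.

14 m s⁻¹

Coriolis parameter at 54°N:
f = 2Ω sin φ = 2 × 7.29×10⁻⁵ × sin 54° = 1.18×10⁻⁴ s⁻¹
Pressure gradient: |∂P/∂n| = 900 Pa / 482000 m = 1.87×10⁻³ Pa/m
Geostrophic speed: V_g = |∂P/∂n|/(fρ) = 1.87×10⁻³/(1.18×10⁻⁴ × 1.05) = 15.1 m/s
Around a low, centrifugal force acts outward with Coriolis, so pressure-gradient force balances both:
(1/ρ)|∂P/∂n| = fV + V²/R  →  V² + fR·V − fR·V_g = 0
With fR = 1.18×10⁻⁴ × 1282×10³ m = 151 m/s:
V = [−fR + √((fR)² + 4 fR V_g)]/2 = [−151 + √(151² + 4×151×15.1)]/2 = 13.8 m/s
Subgeostrophic (V < V_g = 15.1 m/s), as expected around a low.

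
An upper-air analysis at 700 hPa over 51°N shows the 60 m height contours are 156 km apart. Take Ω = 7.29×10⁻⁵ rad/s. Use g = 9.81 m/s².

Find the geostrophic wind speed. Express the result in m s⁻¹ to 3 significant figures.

33.3 m s⁻¹

Coriolis parameter at 51°N:
f = 2Ω sin φ = 2 × 7.29×10⁻⁵ × sin 51° = 1.13×10⁻⁴ s⁻¹
Height gradient: |∂Z/∂n| = 60 m / 156000 m = 3.85×10⁻⁴
On a pressure surface, geostrophic balance gives V_g = (g/f)|∂Z/∂n|:
V_g = 9.81 × 3.85×10⁻⁴ / 1.13×10⁻⁴ = 33.3 m/s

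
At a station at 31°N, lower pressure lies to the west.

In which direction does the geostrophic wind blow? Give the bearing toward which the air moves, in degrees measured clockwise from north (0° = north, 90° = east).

The pressure-gradient force points toward the west (bearing 270°).
Geostrophic balance: in the Northern Hemisphere the Coriolis force deflects motion to the right, so the geostrophic wind blows 90° to the right of the pressure-gradient force (low pressure on the left).
Rotating 270° by 90° clockwise gives 000° — the wind blows toward the north.

000°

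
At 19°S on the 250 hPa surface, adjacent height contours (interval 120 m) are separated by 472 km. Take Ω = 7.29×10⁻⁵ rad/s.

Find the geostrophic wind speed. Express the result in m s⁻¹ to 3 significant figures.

Coriolis parameter at 19°S:
f = 2Ω sin φ = 2 × 7.29×10⁻⁵ × sin 19° = 4.75×10⁻⁵ s⁻¹
Height gradient: |∂Z/∂n| = 120 m / 472000 m = 2.54×10⁻⁴
On a pressure surface, geostrophic balance gives V_g = (g/f)|∂Z/∂n|:
V_g = 9.81 × 2.54×10⁻⁴ / 4.75×10⁻⁵ = 52.5 m/s

52.5 m s⁻¹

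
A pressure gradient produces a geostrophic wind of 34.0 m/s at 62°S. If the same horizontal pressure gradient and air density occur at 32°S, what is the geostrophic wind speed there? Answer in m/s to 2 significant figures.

With the same pressure gradient and density, V_g ∝ 1/f ∝ 1/sin φ.
V₂ = V₁ · sin φ₁ / sin φ₂ = 34.0 × sin 62° / sin 32°
V₂ = 34.0 × 0.8829/0.5299 = 57 m/s

57 m/s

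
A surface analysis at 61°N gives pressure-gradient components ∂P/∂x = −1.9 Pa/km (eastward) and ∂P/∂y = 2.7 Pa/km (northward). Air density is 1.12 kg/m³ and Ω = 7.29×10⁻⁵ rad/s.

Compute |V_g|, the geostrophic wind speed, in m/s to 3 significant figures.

Coriolis parameter at 61°N:
f = 2Ω sin φ = 2 × 7.29×10⁻⁵ × sin 61° = 1.28×10⁻⁴ s⁻¹
Component geostrophic relations (x east, y north):
u_g = −(1/(fρ)) ∂P/∂y,  v_g = (1/(fρ)) ∂P/∂x
u_g = −(2.7×10⁻³)/(1.28×10⁻⁴ × 1.12) = −18.9 m/s;  v_g = (−1.9×10⁻³)/(1.28×10⁻⁴ × 1.12) = −13.3 m/s
|V_g| = √(u_g² + v_g²) = 23.1 m/s

23.1 m/s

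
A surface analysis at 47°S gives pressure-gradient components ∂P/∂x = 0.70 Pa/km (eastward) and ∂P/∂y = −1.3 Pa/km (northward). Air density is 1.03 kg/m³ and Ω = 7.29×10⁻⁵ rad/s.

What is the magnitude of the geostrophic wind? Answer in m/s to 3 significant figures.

Coriolis parameter at 47°S:
f = 2Ω sin φ = 2 × 7.29×10⁻⁵ × sin 47° = 1.07×10⁻⁴ s⁻¹
In the Southern Hemisphere f is negative: f = −1.07×10⁻⁴ s⁻¹.
Component geostrophic relations (x east, y north):
u_g = −(1/(fρ)) ∂P/∂y,  v_g = (1/(fρ)) ∂P/∂x
u_g = −(−1.3×10⁻³)/(−1.07×10⁻⁴ × 1.03) = −11.8 m/s;  v_g = (0.70×10⁻³)/(−1.07×10⁻⁴ × 1.03) = −6.37 m/s
|V_g| = √(u_g² + v_g²) = 13.4 m/s

13.4 m/s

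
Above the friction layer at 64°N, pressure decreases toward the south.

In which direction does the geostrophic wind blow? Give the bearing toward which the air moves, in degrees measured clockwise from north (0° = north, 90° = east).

The pressure-gradient force points toward the south (bearing 180°).
Geostrophic balance: in the Northern Hemisphere the Coriolis force deflects motion to the right, so the geostrophic wind blows 90° to the right of the pressure-gradient force (low pressure on the left).
Rotating 180° by 90° clockwise gives 270° — the wind blows toward the west.

270°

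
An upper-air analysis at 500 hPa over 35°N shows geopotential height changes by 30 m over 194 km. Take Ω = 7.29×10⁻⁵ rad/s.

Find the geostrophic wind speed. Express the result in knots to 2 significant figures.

Coriolis parameter at 35°N:
f = 2Ω sin φ = 2 × 7.29×10⁻⁵ × sin 35° = 8.36×10⁻⁵ s⁻¹
Height gradient: |∂Z/∂n| = 30 m / 194000 m = 1.55×10⁻⁴
On a pressure surface, geostrophic balance gives V_g = (g/f)|∂Z/∂n|:
V_g = 9.81 × 1.55×10⁻⁴ / 8.36×10⁻⁵ = 18.1 m/s
Converting: 18.1 m/s × 1.944 = 35 knots

35 knots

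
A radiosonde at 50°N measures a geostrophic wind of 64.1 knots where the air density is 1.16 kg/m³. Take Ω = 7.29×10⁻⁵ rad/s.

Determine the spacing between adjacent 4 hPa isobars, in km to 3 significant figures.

Coriolis parameter at 50°N:
f = 2Ω sin φ = 2 × 7.29×10⁻⁵ × sin 50° = 1.12×10⁻⁴ s⁻¹
Wind speed in SI: 64.1 knots = 33.0 m/s
Geostrophic balance rearranged: |∂P/∂n| = f ρ V_g
|∂P/∂n| = 1.12×10⁻⁴ × 1.16 × 33.0 = 4.27×10⁻³ Pa/m
Isobar spacing: Δn = ΔP/|∂P/∂n| = 400 Pa / 4.27×10⁻³ Pa/m = 93626 m ≈ 93.6 km

93.6 km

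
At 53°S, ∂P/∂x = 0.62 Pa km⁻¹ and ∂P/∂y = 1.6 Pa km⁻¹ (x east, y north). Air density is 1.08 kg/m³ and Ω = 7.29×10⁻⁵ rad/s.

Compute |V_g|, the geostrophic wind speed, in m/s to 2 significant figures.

Coriolis parameter at 53°S:
f = 2Ω sin φ = 2 × 7.29×10⁻⁵ × sin 53° = 1.16×10⁻⁴ s⁻¹
In the Southern Hemisphere f is negative: f = −1.16×10⁻⁴ s⁻¹.
Component geostrophic relations (x east, y north):
u_g = −(1/(fρ)) ∂P/∂y,  v_g = (1/(fρ)) ∂P/∂x
u_g = −(1.6×10⁻³)/(−1.16×10⁻⁴ × 1.08) = 12.7 m/s;  v_g = (0.62×10⁻³)/(−1.16×10⁻⁴ × 1.08) = −4.93 m/s
|V_g| = √(u_g² + v_g²) = 13.6 m/s

14 m/s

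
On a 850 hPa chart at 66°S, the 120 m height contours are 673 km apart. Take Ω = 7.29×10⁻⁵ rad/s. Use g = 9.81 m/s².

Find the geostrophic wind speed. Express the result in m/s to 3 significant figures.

Coriolis parameter at 66°S:
f = 2Ω sin φ = 2 × 7.29×10⁻⁵ × sin 66° = 1.33×10⁻⁴ s⁻¹
Height gradient: |∂Z/∂n| = 120 m / 673000 m = 1.78×10⁻⁴
On a pressure surface, geostrophic balance gives V_g = (g/f)|∂Z/∂n|:
V_g = 9.81 × 1.78×10⁻⁴ / 1.33×10⁻⁴ = 13.1 m/s

13.1 m/s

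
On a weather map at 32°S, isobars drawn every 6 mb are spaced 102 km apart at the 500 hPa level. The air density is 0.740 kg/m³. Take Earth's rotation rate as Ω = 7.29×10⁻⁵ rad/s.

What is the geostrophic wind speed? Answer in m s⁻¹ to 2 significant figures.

Coriolis parameter at 32°S:
f = 2Ω sin φ = 2 × 7.29×10⁻⁵ × sin 32° = 7.73×10⁻⁵ s⁻¹
Pressure gradient: |∂P/∂n| = 600 Pa / 102000 m = 5.88×10⁻³ Pa/m
Geostrophic balance (pressure-gradient force = Coriolis force):
V_g = (1/(fρ)) |∂P/∂n| = 5.88×10⁻³ / (7.73×10⁻⁵ × 0.740) = 103 m/s

100 m s⁻¹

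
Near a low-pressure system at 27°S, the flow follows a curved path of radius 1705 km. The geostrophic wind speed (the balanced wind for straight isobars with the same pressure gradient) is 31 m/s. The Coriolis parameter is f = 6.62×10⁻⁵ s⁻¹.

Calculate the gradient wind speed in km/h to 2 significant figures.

Around a low, centrifugal force acts outward with Coriolis, so pressure-gradient force balances both:
(1/ρ)|∂P/∂n| = fV + V²/R  →  V² + fR·V − fR·V_g = 0
With fR = 6.62×10⁻⁵ × 1705×10³ m = 113 m/s:
V = [−fR + √((fR)² + 4 fR V_g)]/2 = [−113 + √(113² + 4×113×31)]/2 = 25.3 m/s
Subgeostrophic (V < V_g = 31 m/s), as expected around a low.
Converting: 25.3 m/s × 3.6 = 91 km/h

91 km/h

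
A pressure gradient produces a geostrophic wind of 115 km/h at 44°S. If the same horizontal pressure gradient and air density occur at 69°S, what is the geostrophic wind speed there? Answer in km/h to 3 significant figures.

85.6 km/h

With the same pressure gradient and density, V_g ∝ 1/f ∝ 1/sin φ.
V₂ = V₁ · sin φ₁ / sin φ₂ = 115 × sin 44° / sin 69°
V₂ = 115 × 0.6947/0.9336 = 85.6 km/h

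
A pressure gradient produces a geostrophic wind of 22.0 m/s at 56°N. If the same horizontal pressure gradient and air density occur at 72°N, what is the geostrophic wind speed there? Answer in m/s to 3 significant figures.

With the same pressure gradient and density, V_g ∝ 1/f ∝ 1/sin φ.
V₂ = V₁ · sin φ₁ / sin φ₂ = 22.0 × sin 56° / sin 72°
V₂ = 22.0 × 0.8290/0.9511 = 19.2 m/s

19.2 m/s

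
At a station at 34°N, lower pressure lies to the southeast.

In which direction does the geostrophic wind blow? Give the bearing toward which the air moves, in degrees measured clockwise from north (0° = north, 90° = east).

The pressure-gradient force points toward the southeast (bearing 135°).
Geostrophic balance: in the Northern Hemisphere the Coriolis force deflects motion to the right, so the geostrophic wind blows 90° to the right of the pressure-gradient force (low pressure on the left).
Rotating 135° by 90° clockwise gives 225° — the wind blows toward the southwest.

225°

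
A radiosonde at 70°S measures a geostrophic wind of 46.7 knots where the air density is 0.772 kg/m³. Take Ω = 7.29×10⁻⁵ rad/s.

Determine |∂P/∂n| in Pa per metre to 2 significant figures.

Coriolis parameter at 70°S:
f = 2Ω sin φ = 2 × 7.29×10⁻⁵ × sin 70° = 1.37×10⁻⁴ s⁻¹
Wind speed in SI: 46.7 knots = 24.0 m/s
Geostrophic balance rearranged: |∂P/∂n| = f ρ V_g
|∂P/∂n| = 1.37×10⁻⁴ × 0.772 × 24.0 = 2.54×10⁻³ Pa/m

2.5×10⁻³ Pa/m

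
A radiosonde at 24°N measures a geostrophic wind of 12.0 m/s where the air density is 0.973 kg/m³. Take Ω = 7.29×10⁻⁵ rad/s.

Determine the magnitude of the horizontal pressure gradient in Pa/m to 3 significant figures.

6.92×10⁻⁴ Pa/m

Coriolis parameter at 24°N:
f = 2Ω sin φ = 2 × 7.29×10⁻⁵ × sin 24° = 5.93×10⁻⁵ s⁻¹
Geostrophic balance rearranged: |∂P/∂n| = f ρ V_g
|∂P/∂n| = 5.93×10⁻⁵ × 0.973 × 12.0 = 6.92×10⁻⁴ Pa/m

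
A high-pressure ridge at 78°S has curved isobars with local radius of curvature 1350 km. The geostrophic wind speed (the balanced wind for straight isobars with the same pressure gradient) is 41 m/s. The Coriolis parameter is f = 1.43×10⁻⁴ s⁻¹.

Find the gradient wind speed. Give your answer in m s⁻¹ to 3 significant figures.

59.1 m s⁻¹

Around a high, pressure-gradient force acts outward with centrifugal, so Coriolis balances both:
fV = (1/ρ)|∂P/∂n| + V²/R  →  V² − fR·V + fR·V_g = 0
With fR = 1.43×10⁻⁴ × 1350×10³ m = 193 m/s:
V = [fR − √((fR)² − 4 fR V_g)]/2 = [193 − √(193² − 4×193×41)]/2 = 59.1 m/s
Supergeostrophic (V > V_g = 41 m/s), as expected around a high.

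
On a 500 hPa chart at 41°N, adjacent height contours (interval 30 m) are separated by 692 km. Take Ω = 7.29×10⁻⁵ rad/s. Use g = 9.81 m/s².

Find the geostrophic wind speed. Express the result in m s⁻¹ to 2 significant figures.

4.4 m s⁻¹

Coriolis parameter at 41°N:
f = 2Ω sin φ = 2 × 7.29×10⁻⁵ × sin 41° = 9.57×10⁻⁵ s⁻¹
Height gradient: |∂Z/∂n| = 30 m / 692000 m = 4.34×10⁻⁵
On a pressure surface, geostrophic balance gives V_g = (g/f)|∂Z/∂n|:
V_g = 9.81 × 4.34×10⁻⁵ / 9.57×10⁻⁵ = 4.45 m/s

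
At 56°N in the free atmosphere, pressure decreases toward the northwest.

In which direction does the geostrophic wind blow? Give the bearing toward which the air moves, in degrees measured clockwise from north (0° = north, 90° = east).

045°

The pressure-gradient force points toward the northwest (bearing 315°).
Geostrophic balance: in the Northern Hemisphere the Coriolis force deflects motion to the right, so the geostrophic wind blows 90° to the right of the pressure-gradient force (low pressure on the left).
Rotating 315° by 90° clockwise gives 045° — the wind blows toward the northeast.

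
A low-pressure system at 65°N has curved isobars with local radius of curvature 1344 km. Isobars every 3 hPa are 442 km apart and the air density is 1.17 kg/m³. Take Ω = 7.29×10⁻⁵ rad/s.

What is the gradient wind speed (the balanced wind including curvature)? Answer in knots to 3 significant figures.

8.33 knots

Coriolis parameter at 65°N:
f = 2Ω sin φ = 2 × 7.29×10⁻⁵ × sin 65° = 1.32×10⁻⁴ s⁻¹
Pressure gradient: |∂P/∂n| = 300 Pa / 442000 m = 6.79×10⁻⁴ Pa/m
Geostrophic speed: V_g = |∂P/∂n|/(fρ) = 6.79×10⁻⁴/(1.32×10⁻⁴ × 1.17) = 4.39 m/s
Around a low, centrifugal force acts outward with Coriolis, so pressure-gradient force balances both:
(1/ρ)|∂P/∂n| = fV + V²/R  →  V² + fR·V − fR·V_g = 0
With fR = 1.32×10⁻⁴ × 1344×10³ m = 178 m/s:
V = [−fR + √((fR)² + 4 fR V_g)]/2 = [−178 + √(178² + 4×178×4.39)]/2 = 4.29 m/s
Subgeostrophic (V < V_g = 4.39 m/s), as expected around a low.
Converting: 4.29 m/s × 1.944 = 8.33 knots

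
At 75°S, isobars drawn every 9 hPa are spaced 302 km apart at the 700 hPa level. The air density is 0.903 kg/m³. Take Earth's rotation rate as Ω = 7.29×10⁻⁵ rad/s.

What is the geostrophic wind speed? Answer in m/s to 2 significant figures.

23 m/s

Coriolis parameter at 75°S:
f = 2Ω sin φ = 2 × 7.29×10⁻⁵ × sin 75° = 1.41×10⁻⁴ s⁻¹
Pressure gradient: |∂P/∂n| = 900 Pa / 302000 m = 2.98×10⁻³ Pa/m
Geostrophic balance (pressure-gradient force = Coriolis force):
V_g = (1/(fρ)) |∂P/∂n| = 2.98×10⁻³ / (1.41×10⁻⁴ × 0.903) = 23.4 m/s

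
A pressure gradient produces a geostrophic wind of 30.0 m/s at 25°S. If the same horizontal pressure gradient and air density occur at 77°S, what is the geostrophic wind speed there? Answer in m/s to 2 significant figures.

13 m/s

With the same pressure gradient and density, V_g ∝ 1/f ∝ 1/sin φ.
V₂ = V₁ · sin φ₁ / sin φ₂ = 30.0 × sin 25° / sin 77°
V₂ = 30.0 × 0.4226/0.9744 = 13 m/s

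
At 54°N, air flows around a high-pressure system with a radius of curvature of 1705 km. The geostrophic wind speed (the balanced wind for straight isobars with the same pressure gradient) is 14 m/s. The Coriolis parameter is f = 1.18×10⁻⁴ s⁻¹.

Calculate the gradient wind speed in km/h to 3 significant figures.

Around a high, pressure-gradient force acts outward with centrifugal, so Coriolis balances both:
fV = (1/ρ)|∂P/∂n| + V²/R  →  V² − fR·V + fR·V_g = 0
With fR = 1.18×10⁻⁴ × 1705×10³ m = 201 m/s:
V = [fR − √((fR)² − 4 fR V_g)]/2 = [201 − √(201² − 4×201×14)]/2 = 15.1 m/s
Supergeostrophic (V > V_g = 14 m/s), as expected around a high.
Converting: 15.1 m/s × 3.6 = 54.5 km/h

54.5 km/h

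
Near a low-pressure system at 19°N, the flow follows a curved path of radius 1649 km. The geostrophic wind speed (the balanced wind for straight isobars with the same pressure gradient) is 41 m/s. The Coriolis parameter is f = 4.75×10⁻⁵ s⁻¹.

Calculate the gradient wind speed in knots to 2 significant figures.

Around a low, centrifugal force acts outward with Coriolis, so pressure-gradient force balances both:
(1/ρ)|∂P/∂n| = fV + V²/R  →  V² + fR·V − fR·V_g = 0
With fR = 4.75×10⁻⁵ × 1649×10³ m = 78.3 m/s:
V = [−fR + √((fR)² + 4 fR V_g)]/2 = [−78.3 + √(78.3² + 4×78.3×41)]/2 = 29.7 m/s
Subgeostrophic (V < V_g = 41 m/s), as expected around a low.
Converting: 29.7 m/s × 1.944 = 58 knots

58 knots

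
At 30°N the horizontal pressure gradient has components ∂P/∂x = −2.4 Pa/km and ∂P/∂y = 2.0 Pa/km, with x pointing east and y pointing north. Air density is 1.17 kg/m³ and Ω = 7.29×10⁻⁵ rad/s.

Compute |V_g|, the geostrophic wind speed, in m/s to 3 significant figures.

36.6 m/s

Coriolis parameter at 30°N:
f = 2Ω sin φ = 2 × 7.29×10⁻⁵ × sin 30° = 7.29×10⁻⁵ s⁻¹
Component geostrophic relations (x east, y north):
u_g = −(1/(fρ)) ∂P/∂y,  v_g = (1/(fρ)) ∂P/∂x
u_g = −(2.0×10⁻³)/(7.29×10⁻⁵ × 1.17) = −23.4 m/s;  v_g = (−2.4×10⁻³)/(7.29×10⁻⁵ × 1.17) = −28.1 m/s
|V_g| = √(u_g² + v_g²) = 36.6 m/s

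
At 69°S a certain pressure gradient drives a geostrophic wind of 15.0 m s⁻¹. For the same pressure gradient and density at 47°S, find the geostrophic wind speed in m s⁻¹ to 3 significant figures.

With the same pressure gradient and density, V_g ∝ 1/f ∝ 1/sin φ.
V₂ = V₁ · sin φ₁ / sin φ₂ = 15.0 × sin 69° / sin 47°
V₂ = 15.0 × 0.9336/0.7314 = 19.1 m s⁻¹

19.1 m s⁻¹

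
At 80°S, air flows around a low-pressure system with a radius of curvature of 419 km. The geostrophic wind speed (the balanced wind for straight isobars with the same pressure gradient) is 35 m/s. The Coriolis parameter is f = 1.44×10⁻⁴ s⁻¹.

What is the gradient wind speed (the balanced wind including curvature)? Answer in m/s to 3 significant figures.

Around a low, centrifugal force acts outward with Coriolis, so pressure-gradient force balances both:
(1/ρ)|∂P/∂n| = fV + V²/R  →  V² + fR·V − fR·V_g = 0
With fR = 1.44×10⁻⁴ × 419×10³ m = 60.3 m/s:
V = [−fR + √((fR)² + 4 fR V_g)]/2 = [−60.3 + √(60.3² + 4×60.3×35)]/2 = 24.8 m/s
Subgeostrophic (V < V_g = 35 m/s), as expected around a low.

24.8 m/s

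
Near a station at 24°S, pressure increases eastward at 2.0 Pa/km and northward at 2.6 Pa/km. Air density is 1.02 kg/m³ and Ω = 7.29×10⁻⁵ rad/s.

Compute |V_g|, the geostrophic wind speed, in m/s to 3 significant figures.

Coriolis parameter at 24°S:
f = 2Ω sin φ = 2 × 7.29×10⁻⁵ × sin 24° = 5.93×10⁻⁵ s⁻¹
In the Southern Hemisphere f is negative: f = −5.93×10⁻⁵ s⁻¹.
Component geostrophic relations (x east, y north):
u_g = −(1/(fρ)) ∂P/∂y,  v_g = (1/(fρ)) ∂P/∂x
u_g = −(2.6×10⁻³)/(−5.93×10⁻⁵ × 1.02) = 43.0 m/s;  v_g = (2.0×10⁻³)/(−5.93×10⁻⁵ × 1.02) = −33.1 m/s
|V_g| = √(u_g² + v_g²) = 54.2 m/s

54.2 m/s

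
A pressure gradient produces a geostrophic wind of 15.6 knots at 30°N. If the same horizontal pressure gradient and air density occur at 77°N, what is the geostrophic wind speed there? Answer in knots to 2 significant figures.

8.0 knots

With the same pressure gradient and density, V_g ∝ 1/f ∝ 1/sin φ.
V₂ = V₁ · sin φ₁ / sin φ₂ = 15.6 × sin 30° / sin 77°
V₂ = 15.6 × 0.5000/0.9744 = 8.0 knots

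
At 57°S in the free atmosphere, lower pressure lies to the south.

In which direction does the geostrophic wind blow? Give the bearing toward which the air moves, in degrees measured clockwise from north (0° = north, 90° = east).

The pressure-gradient force points toward the south (bearing 180°).
Geostrophic balance: in the Southern Hemisphere the Coriolis force deflects motion to the left, so the geostrophic wind blows 90° to the left of the pressure-gradient force (low pressure on the right).
Rotating 180° by 90° counterclockwise gives 090° — the wind blows toward the east.

090°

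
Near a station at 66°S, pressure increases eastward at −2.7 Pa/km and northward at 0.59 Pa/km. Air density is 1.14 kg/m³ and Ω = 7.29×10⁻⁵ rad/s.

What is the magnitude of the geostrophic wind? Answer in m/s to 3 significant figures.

Coriolis parameter at 66°S:
f = 2Ω sin φ = 2 × 7.29×10⁻⁵ × sin 66° = 1.33×10⁻⁴ s⁻¹
In the Southern Hemisphere f is negative: f = −1.33×10⁻⁴ s⁻¹.
Component geostrophic relations (x east, y north):
u_g = −(1/(fρ)) ∂P/∂y,  v_g = (1/(fρ)) ∂P/∂x
u_g = −(0.59×10⁻³)/(−1.33×10⁻⁴ × 1.14) = 3.89 m/s;  v_g = (−2.7×10⁻³)/(−1.33×10⁻⁴ × 1.14) = 17.8 m/s
|V_g| = √(u_g² + v_g²) = 18.2 m/s

18.2 m/s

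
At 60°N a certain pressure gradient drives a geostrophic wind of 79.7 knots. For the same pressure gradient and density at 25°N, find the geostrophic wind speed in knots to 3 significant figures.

With the same pressure gradient and density, V_g ∝ 1/f ∝ 1/sin φ.
V₂ = V₁ · sin φ₁ / sin φ₂ = 79.7 × sin 60° / sin 25°
V₂ = 79.7 × 0.8660/0.4226 = 163 knots

163 knots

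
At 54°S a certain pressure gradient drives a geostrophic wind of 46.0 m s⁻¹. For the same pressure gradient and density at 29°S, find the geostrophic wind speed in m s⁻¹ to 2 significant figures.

77 m s⁻¹

With the same pressure gradient and density, V_g ∝ 1/f ∝ 1/sin φ.
V₂ = V₁ · sin φ₁ / sin φ₂ = 46.0 × sin 54° / sin 29°
V₂ = 46.0 × 0.8090/0.4848 = 77 m s⁻¹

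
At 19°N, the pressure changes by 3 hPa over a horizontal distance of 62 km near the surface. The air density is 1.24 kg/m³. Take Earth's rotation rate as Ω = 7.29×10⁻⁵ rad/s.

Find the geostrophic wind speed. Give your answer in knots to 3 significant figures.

160 knots

Coriolis parameter at 19°N:
f = 2Ω sin φ = 2 × 7.29×10⁻⁵ × sin 19° = 4.75×10⁻⁵ s⁻¹
Pressure gradient: |∂P/∂n| = 300 Pa / 62000 m = 4.84×10⁻³ Pa/m
Geostrophic balance (pressure-gradient force = Coriolis force):
V_g = (1/(fρ)) |∂P/∂n| = 4.84×10⁻³ / (4.75×10⁻⁵ × 1.24) = 82.2 m/s
Converting: 82.2 m/s × 1.944 = 160 knots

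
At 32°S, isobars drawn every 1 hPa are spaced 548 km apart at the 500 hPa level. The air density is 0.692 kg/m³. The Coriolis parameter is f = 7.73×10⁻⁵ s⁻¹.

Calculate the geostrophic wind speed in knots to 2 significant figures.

Pressure gradient: |∂P/∂n| = 100 Pa / 548000 m = 1.82×10⁻⁴ Pa/m
Geostrophic balance (pressure-gradient force = Coriolis force):
V_g = (1/(fρ)) |∂P/∂n| = 1.82×10⁻⁴ / (7.73×10⁻⁵ × 0.692) = 3.41 m/s
Converting: 3.41 m/s × 1.944 = 6.6 knots

6.6 knots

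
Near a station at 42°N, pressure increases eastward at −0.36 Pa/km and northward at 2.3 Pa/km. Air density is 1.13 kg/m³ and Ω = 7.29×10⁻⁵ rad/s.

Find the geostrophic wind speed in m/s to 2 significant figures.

21 m/s

Coriolis parameter at 42°N:
f = 2Ω sin φ = 2 × 7.29×10⁻⁵ × sin 42° = 9.76×10⁻⁵ s⁻¹
Component geostrophic relations (x east, y north):
u_g = −(1/(fρ)) ∂P/∂y,  v_g = (1/(fρ)) ∂P/∂x
u_g = −(2.3×10⁻³)/(9.76×10⁻⁵ × 1.13) = −20.9 m/s;  v_g = (−0.36×10⁻³)/(9.76×10⁻⁵ × 1.13) = −3.27 m/s
|V_g| = √(u_g² + v_g²) = 21.1 m/s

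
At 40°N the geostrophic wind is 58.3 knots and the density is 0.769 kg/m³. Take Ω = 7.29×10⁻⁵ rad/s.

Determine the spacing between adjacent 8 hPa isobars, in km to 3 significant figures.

Coriolis parameter at 40°N:
f = 2Ω sin φ = 2 × 7.29×10⁻⁵ × sin 40° = 9.37×10⁻⁵ s⁻¹
Wind speed in SI: 58.3 knots = 30.0 m/s
Geostrophic balance rearranged: |∂P/∂n| = f ρ V_g
|∂P/∂n| = 9.37×10⁻⁵ × 0.769 × 30.0 = 2.16×10⁻³ Pa/m
Isobar spacing: Δn = ΔP/|∂P/∂n| = 800 Pa / 2.16×10⁻³ Pa/m = 370111 m ≈ 370 km

370 km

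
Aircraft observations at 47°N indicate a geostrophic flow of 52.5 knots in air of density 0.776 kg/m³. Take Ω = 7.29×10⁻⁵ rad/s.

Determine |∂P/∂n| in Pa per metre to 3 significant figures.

2.23×10⁻³ Pa/m

Coriolis parameter at 47°N:
f = 2Ω sin φ = 2 × 7.29×10⁻⁵ × sin 47° = 1.07×10⁻⁴ s⁻¹
Wind speed in SI: 52.5 knots = 27.0 m/s
Geostrophic balance rearranged: |∂P/∂n| = f ρ V_g
|∂P/∂n| = 1.07×10⁻⁴ × 0.776 × 27.0 = 2.23×10⁻³ Pa/m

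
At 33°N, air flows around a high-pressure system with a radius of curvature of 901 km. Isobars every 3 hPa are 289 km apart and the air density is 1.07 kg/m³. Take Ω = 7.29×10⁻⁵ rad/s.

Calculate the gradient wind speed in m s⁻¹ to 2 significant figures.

Coriolis parameter at 33°N:
f = 2Ω sin φ = 2 × 7.29×10⁻⁵ × sin 33° = 7.94×10⁻⁵ s⁻¹
Pressure gradient: |∂P/∂n| = 300 Pa / 289000 m = 1.04×10⁻³ Pa/m
Geostrophic speed: V_g = |∂P/∂n|/(fρ) = 1.04×10⁻³/(7.94×10⁻⁵ × 1.07) = 12.2 m/s
Around a high, pressure-gradient force acts outward with centrifugal, so Coriolis balances both:
fV = (1/ρ)|∂P/∂n| + V²/R  →  V² − fR·V + fR·V_g = 0
With fR = 7.94×10⁻⁵ × 901×10³ m = 71.5 m/s:
V = [fR − √((fR)² − 4 fR V_g)]/2 = [71.5 − √(71.5² − 4×71.5×12.2)]/2 = 15.6 m/s
Supergeostrophic (V > V_g = 12.2 m/s), as expected around a high.

16 m s⁻¹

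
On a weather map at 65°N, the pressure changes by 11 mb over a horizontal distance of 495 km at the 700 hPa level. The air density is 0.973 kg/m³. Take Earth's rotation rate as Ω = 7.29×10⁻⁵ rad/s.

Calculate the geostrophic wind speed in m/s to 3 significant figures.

17.3 m/s

Coriolis parameter at 65°N:
f = 2Ω sin φ = 2 × 7.29×10⁻⁵ × sin 65° = 1.32×10⁻⁴ s⁻¹
Pressure gradient: |∂P/∂n| = 1100 Pa / 495000 m = 2.22×10⁻³ Pa/m
Geostrophic balance (pressure-gradient force = Coriolis force):
V_g = (1/(fρ)) |∂P/∂n| = 2.22×10⁻³ / (1.32×10⁻⁴ × 0.973) = 17.3 m/s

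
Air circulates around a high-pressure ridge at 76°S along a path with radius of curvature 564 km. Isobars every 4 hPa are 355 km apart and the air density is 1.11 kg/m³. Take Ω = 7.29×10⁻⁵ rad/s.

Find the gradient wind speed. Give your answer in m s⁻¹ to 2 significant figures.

8.0 m s⁻¹

Coriolis parameter at 76°S:
f = 2Ω sin φ = 2 × 7.29×10⁻⁵ × sin 76° = 1.41×10⁻⁴ s⁻¹
Pressure gradient: |∂P/∂n| = 400 Pa / 355000 m = 1.13×10⁻³ Pa/m
Geostrophic speed: V_g = |∂P/∂n|/(fρ) = 1.13×10⁻³/(1.41×10⁻⁴ × 1.11) = 7.18 m/s
Around a high, pressure-gradient force acts outward with centrifugal, so Coriolis balances both:
fV = (1/ρ)|∂P/∂n| + V²/R  →  V² − fR·V + fR·V_g = 0
With fR = 1.41×10⁻⁴ × 564×10³ m = 79.8 m/s:
V = [fR − √((fR)² − 4 fR V_g)]/2 = [79.8 − √(79.8² − 4×79.8×7.18)]/2 = 7.97 m/s
Supergeostrophic (V > V_g = 7.18 m/s), as expected around a high.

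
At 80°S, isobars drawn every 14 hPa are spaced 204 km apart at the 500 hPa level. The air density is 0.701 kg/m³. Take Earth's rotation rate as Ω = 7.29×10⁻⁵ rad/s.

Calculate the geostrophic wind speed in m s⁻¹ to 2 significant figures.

68 m s⁻¹

Coriolis parameter at 80°S:
f = 2Ω sin φ = 2 × 7.29×10⁻⁵ × sin 80° = 1.44×10⁻⁴ s⁻¹
Pressure gradient: |∂P/∂n| = 1400 Pa / 204000 m = 6.86×10⁻³ Pa/m
Geostrophic balance (pressure-gradient force = Coriolis force):
V_g = (1/(fρ)) |∂P/∂n| = 6.86×10⁻³ / (1.44×10⁻⁴ × 0.701) = 68.2 m/s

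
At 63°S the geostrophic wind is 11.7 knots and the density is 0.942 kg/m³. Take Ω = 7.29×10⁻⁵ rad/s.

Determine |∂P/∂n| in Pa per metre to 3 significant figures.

Coriolis parameter at 63°S:
f = 2Ω sin φ = 2 × 7.29×10⁻⁵ × sin 63° = 1.30×10⁻⁴ s⁻¹
Wind speed in SI: 11.7 knots = 6.02 m/s
Geostrophic balance rearranged: |∂P/∂n| = f ρ V_g
|∂P/∂n| = 1.30×10⁻⁴ × 0.942 × 6.02 = 7.37×10⁻⁴ Pa/m

7.37×10⁻⁴ Pa/m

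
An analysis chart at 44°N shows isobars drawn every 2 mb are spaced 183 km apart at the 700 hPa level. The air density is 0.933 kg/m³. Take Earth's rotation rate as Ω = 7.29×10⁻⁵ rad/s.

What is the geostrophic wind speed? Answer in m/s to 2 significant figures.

12 m/s

Coriolis parameter at 44°N:
f = 2Ω sin φ = 2 × 7.29×10⁻⁵ × sin 44° = 1.01×10⁻⁴ s⁻¹
Pressure gradient: |∂P/∂n| = 200 Pa / 183000 m = 1.09×10⁻³ Pa/m
Geostrophic balance (pressure-gradient force = Coriolis force):
V_g = (1/(fρ)) |∂P/∂n| = 1.09×10⁻³ / (1.01×10⁻⁴ × 0.933) = 11.6 m/s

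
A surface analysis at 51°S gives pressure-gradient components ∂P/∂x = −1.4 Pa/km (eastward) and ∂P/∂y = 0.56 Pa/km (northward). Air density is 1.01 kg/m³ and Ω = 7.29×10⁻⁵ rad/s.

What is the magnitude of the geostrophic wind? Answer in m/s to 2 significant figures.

Coriolis parameter at 51°S:
f = 2Ω sin φ = 2 × 7.29×10⁻⁵ × sin 51° = 1.13×10⁻⁴ s⁻¹
In the Southern Hemisphere f is negative: f = −1.13×10⁻⁴ s⁻¹.
Component geostrophic relations (x east, y north):
u_g = −(1/(fρ)) ∂P/∂y,  v_g = (1/(fρ)) ∂P/∂x
u_g = −(0.56×10⁻³)/(−1.13×10⁻⁴ × 1.01) = 4.89 m/s;  v_g = (−1.4×10⁻³)/(−1.13×10⁻⁴ × 1.01) = 12.2 m/s
|V_g| = √(u_g² + v_g²) = 13.2 m/s

13 m/s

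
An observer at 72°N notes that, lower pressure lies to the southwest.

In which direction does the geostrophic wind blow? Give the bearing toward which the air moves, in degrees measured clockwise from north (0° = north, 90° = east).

The pressure-gradient force points toward the southwest (bearing 225°).
Geostrophic balance: in the Northern Hemisphere the Coriolis force deflects motion to the right, so the geostrophic wind blows 90° to the right of the pressure-gradient force (low pressure on the left).
Rotating 225° by 90° clockwise gives 315° — the wind blows toward the northwest.

315°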